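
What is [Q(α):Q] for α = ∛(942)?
[Q(α):Q] = 3

The minimal polynomial of α is x^3 - 942, irreducible over Q since 942 is not a perfect cube (so x^3 - 942 has no rational root). Hence [Q(α):Q] = deg(m_α) = 3.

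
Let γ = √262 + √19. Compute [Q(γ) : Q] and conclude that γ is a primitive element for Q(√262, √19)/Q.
[Q(γ) : Q] = 4 (equivalently, Q(γ) = Q(√262, √19))

Obviously Q(γ) ⊆ Q(√262, √19), and [Q(√262, √19):Q] = 4 (since 262, 19 are distinct squarefree integers > 1 with 4978 not a perfect square). To show equality we compute the minimal polynomial of γ. From γ = √262 + √19: γ^2 = 262 + 2√(4978) + 19 = 281 + 2√(4978), so γ^2 - 281 = 2√(4978); squaring, (γ^2 - 281)^2 = 4·4978, i.e. γ^4 - 562γ^2 + 78961 - 19912 = 0, i.e. γ^4 - 562γ^2 + 59049 = 0. So γ is a root of x^4 - 562x^2 + 59049. This polynomial is irreducible over Q: it has no rational root (each ±√262 ± √19 is irrational), and any factorization into two quadratics over Q would force √(4978) ∈ Q (pairing opposite roots) or √262, √19 ∈ Q (other pairings), all impossible. Hence [Q(γ):Q] = 4 = [Q(√262, √19):Q], so Q(γ) = Q(√262, √19).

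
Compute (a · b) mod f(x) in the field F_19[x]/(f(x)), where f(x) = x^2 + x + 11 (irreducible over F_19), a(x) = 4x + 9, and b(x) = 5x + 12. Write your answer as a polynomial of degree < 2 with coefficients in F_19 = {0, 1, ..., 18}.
a · b ≡ 16x + 2 (mod f(x))

Multiply in F_19[x]: a(x)·b(x) = (4x + 9)·(5x + 12) = x^2 + 17x + 13. This has degree ≥ 2, so divide by f(x) over F_19: x^2 + 17x + 13 = (1)·(x^2 + x + 11) + (16x + 2). Hence a·b ≡ 16x + 2 (mod f). (F_19[x]/(f) is a field with 19^2 = 361 elements since f is irreducible of degree 2.)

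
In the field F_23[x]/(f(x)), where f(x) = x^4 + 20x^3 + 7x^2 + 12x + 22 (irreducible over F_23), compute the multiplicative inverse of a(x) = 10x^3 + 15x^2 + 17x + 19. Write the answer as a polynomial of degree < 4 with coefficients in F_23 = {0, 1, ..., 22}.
a(x)^(-1) ≡ 21x^2 + 12x + 13 (mod f(x))

Since f is irreducible over F_23, F_23[x]/(f) is a field and a(x) ≠ 0 has an inverse. Apply the extended Euclidean algorithm to f(x) and a(x) in F_23[x]: f(x) = (7x + 3)·a(x) + (4x^2 + 12x + 11);  a(x) = (14x + 2)·(4x^2 + 12x + 11) + (20). The last nonzero remainder is the constant 20 = gcd(f, a) in F_23. Back-substituting through the division chain expresses 20 = s(x)·a(x) + t(x)·f(x) with s(x) ≡ 6x^2 + 10x + 7 (mod f), so (6x^2 + 10x + 7)·a(x) ≡ 20 (mod f). Multiplying by 20^(-1) ≡ 15 in F_23 gives a(x)^(-1) ≡ 15·(6x^2 + 10x + 7) ≡ 21x^2 + 12x + 13 (mod f). Check: (10x^3 + 15x^2 + 17x + 19)·(21x^2 + 12x + 13) = 3x^5 + 21x^4 + 16x^2 + 12x + 17 ≡ 1 (mod x^4 + 20x^3 + 7x^2 + 12x + 22).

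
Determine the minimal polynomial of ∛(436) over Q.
m_α(x) = x^3 - 436

α satisfies α^3 = 436, so x^3 - 436 annihilates α. By the rational root test, a rational root p/q (in lowest terms) of x^3 - 436 would satisfy p^3 = 436 q^3, forcing q = 1 and p^3 = 436; but 436 is not a perfect cube, contradiction. A monic cubic over Q with no rational root is irreducible (any nontrivial factorization would include a linear factor). Hence x^3 - 436 is the minimal polynomial of α, and in particular [Q(α):Q] = 3.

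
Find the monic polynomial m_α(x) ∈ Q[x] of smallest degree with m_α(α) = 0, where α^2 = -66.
m_α(x) = x^2 + 66

α satisfies α^2 + 66 = 0, so x^2 + 66 annihilates α. Since d = -66 is squarefree and ≠ 1, it is not a perfect square in Q, so x^2 + 66 has no rational root and is therefore irreducible over Q (a degree-2 polynomial over a field is irreducible iff it has no root). Hence m_α(x) = x^2 + 66.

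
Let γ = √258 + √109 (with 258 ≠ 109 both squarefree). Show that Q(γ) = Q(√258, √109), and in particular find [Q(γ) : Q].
[Q(γ) : Q] = 4 (equivalently, Q(γ) = Q(√258, √109))

Obviously Q(γ) ⊆ Q(√258, √109), and [Q(√258, √109):Q] = 4 (since 258, 109 are distinct squarefree integers > 1 with 28122 not a perfect square). To show equality we compute the minimal polynomial of γ. From γ = √258 + √109: γ^2 = 258 + 2√(28122) + 109 = 367 + 2√(28122), so γ^2 - 367 = 2√(28122); squaring, (γ^2 - 367)^2 = 4·28122, i.e. γ^4 - 734γ^2 + 134689 - 112488 = 0, i.e. γ^4 - 734γ^2 + 22201 = 0. So γ is a root of x^4 - 734x^2 + 22201. This polynomial is irreducible over Q: it has no rational root (each ±√258 ± √109 is irrational), and any factorization into two quadratics over Q would force √(28122) ∈ Q (pairing opposite roots) or √258, √109 ∈ Q (other pairings), all impossible. Hence [Q(γ):Q] = 4 = [Q(√258, √109):Q], so Q(γ) = Q(√258, √109).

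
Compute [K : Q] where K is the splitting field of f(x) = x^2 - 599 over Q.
[K : Q] = 2

f(x) = x^2 - 599 factors as (x - √599)(x + √599). The splitting field is K = Q(√599). Since 599 is squarefree and > 1, it is not a perfect square, so x^2 - 599 is irreducible over Q and [Q(√599) : Q] = 2. Hence [K : Q] = 2.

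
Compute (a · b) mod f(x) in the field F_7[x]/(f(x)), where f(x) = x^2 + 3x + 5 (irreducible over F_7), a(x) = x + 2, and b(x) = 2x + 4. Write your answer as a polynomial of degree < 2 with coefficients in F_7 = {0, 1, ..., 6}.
a · b ≡ 2x + 5 (mod f(x))

Multiply in F_7[x]: a(x)·b(x) = (x + 2)·(2x + 4) = 2x^2 + x + 1. This has degree ≥ 2, so divide by f(x) over F_7: 2x^2 + x + 1 = (2)·(x^2 + 3x + 5) + (2x + 5). Hence a·b ≡ 2x + 5 (mod f). (F_7[x]/(f) is a field with 7^2 = 49 elements since f is irreducible of degree 2.)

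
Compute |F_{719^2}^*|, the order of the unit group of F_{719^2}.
|F_{719^2}^*| = 516960

F_{719^2} has 719^2 = 516961 elements; its multiplicative group consists of all nonzero elements, so |F_{719^2}^*| = 516961 - 1 = 516960. (It is cyclic since any finite subgroup of the multiplicative group of a field is cyclic.)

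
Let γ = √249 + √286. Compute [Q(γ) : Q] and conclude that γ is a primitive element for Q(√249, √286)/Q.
[Q(γ) : Q] = 4 (equivalently, Q(γ) = Q(√249, √286))

Obviously Q(γ) ⊆ Q(√249, √286), and [Q(√249, √286):Q] = 4 (since 249, 286 are distinct squarefree integers > 1 with 71214 not a perfect square). To show equality we compute the minimal polynomial of γ. From γ = √249 + √286: γ^2 = 249 + 2√(71214) + 286 = 535 + 2√(71214), so γ^2 - 535 = 2√(71214); squaring, (γ^2 - 535)^2 = 4·71214, i.e. γ^4 - 1070γ^2 + 286225 - 284856 = 0, i.e. γ^4 - 1070γ^2 + 1369 = 0. So γ is a root of x^4 - 1070x^2 + 1369. This polynomial is irreducible over Q: it has no rational root (each ±√249 ± √286 is irrational), and any factorization into two quadratics over Q would force √(71214) ∈ Q (pairing opposite roots) or √249, √286 ∈ Q (other pairings), all impossible. Hence [Q(γ):Q] = 4 = [Q(√249, √286):Q], so Q(γ) = Q(√249, √286).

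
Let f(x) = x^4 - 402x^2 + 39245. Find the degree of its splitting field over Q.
[K : Q] = 4

Solving the quadratic in x^2: x^2 = (402 ± √(402^2 - 4·39245))/2 = (402 ± √4624)/2 = (402 ± 68)/2, giving x^2 = 167 or x^2 = 235. So f(x) = (x^2 - 167)(x^2 - 235) and the roots of f are ±√167, ±√235. Hence the splitting field is K = Q(√167, √235). Since 167 and 235 are distinct squarefree integers > 1, their product 39245 is not a perfect square, so √235 ∉ Q(√167). By the tower law [K:Q] = [Q(√167,√235):Q(√167)] · [Q(√167):Q] = 2 · 2 = 4.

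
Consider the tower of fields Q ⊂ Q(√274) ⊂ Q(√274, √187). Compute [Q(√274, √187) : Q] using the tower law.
[Q(√274, √187) : Q] = 4

[Q(√274):Q] = 2 (min poly x^2 - 274, irreducible since 274 is squarefree > 1). For the top step, suppose √187 ∈ Q(√274), say √187 = c + d√274 with c, d ∈ Q. Squaring: 187 = c^2 + 274d^2 + 2cd√274. Since √274 ∉ Q this forces 2cd = 0. If d = 0 then √187 = c ∈ Q, contradicting 187 squarefree > 1. If c = 0 then 187 = 274d^2, so 274·187 = (274d)^2 is a perfect square in Q — but 274·187 = 51238 is not a perfect square (since 274 and 187 are distinct squarefree integers). Contradiction. Hence √187 ∉ Q(√274), so x^2 - 187 stays irreducible over Q(√274) and [Q(√274, √187) : Q(√274)] = 2. By the tower law, [Q(√274, √187) : Q] = 2 · 2 = 4.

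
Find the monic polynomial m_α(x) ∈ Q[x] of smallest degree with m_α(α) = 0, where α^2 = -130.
m_α(x) = x^2 + 130

α satisfies α^2 + 130 = 0, so x^2 + 130 annihilates α. Since d = -130 is squarefree and ≠ 1, it is not a perfect square in Q, so x^2 + 130 has no rational root and is therefore irreducible over Q (a degree-2 polynomial over a field is irreducible iff it has no root). Hence m_α(x) = x^2 + 130.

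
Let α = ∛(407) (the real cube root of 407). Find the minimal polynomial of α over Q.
m_α(x) = x^3 - 407

α satisfies α^3 = 407, so x^3 - 407 annihilates α. By the rational root test, a rational root p/q (in lowest terms) of x^3 - 407 would satisfy p^3 = 407 q^3, forcing q = 1 and p^3 = 407; but 407 is not a perfect cube, contradiction. A monic cubic over Q with no rational root is irreducible (any nontrivial factorization would include a linear factor). Hence x^3 - 407 is the minimal polynomial of α, and in particular [Q(α):Q] = 3.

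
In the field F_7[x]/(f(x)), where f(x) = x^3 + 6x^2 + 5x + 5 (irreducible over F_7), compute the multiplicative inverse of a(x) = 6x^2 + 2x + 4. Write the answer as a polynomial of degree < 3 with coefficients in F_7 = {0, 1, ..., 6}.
a(x)^(-1) ≡ 2x^2 + 4x + 3 (mod f(x))

Since f is irreducible over F_7, F_7[x]/(f) is a field and a(x) ≠ 0 has an inverse. Apply the extended Euclidean algorithm to f(x) and a(x) in F_7[x]: f(x) = (6x + 6)·a(x) + (4x + 2);  a(x) = (5x + 5)·(4x + 2) + (1). The last nonzero remainder is the constant 1 = gcd(f, a) in F_7. Back-substituting through the division chain expresses 1 = s(x)·a(x) + t(x)·f(x) with s(x) ≡ 2x^2 + 4x + 3 (mod f), so a(x)^(-1) ≡ s(x) = 2x^2 + 4x + 3 (mod f). Check: (6x^2 + 2x + 4)·(2x^2 + 4x + 3) = 5x^4 + 6x^2 + x + 5 ≡ 1 (mod x^3 + 6x^2 + 5x + 5).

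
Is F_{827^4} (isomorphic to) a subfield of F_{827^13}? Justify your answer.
No: F_{827^4} is not a subfield of F_{827^13}

F_{p^m} embeds in F_{p^n} iff m | n. Here 4 ∤ 13 (since 13 = 3·4 + 1 with remainder 1 ≠ 0), so F_{827^4} is not a subfield of F_{827^13}. Equivalently: if it were, the tower law would give 4 = [F_{827^4}:F_827] dividing [F_{827^13}:F_827] = 13, contradiction.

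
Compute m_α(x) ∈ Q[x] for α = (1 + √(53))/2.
m_α(x) = x^2 - x - 13

From 2α - 1 = √(53), squaring gives (2α - 1)^2 = 53, i.e. 4α^2 - 4α + 1 = 53, so α^2 - α + (1 - 53)/4 = 0. Since 53 ≡ 1 (mod 4), (1 - 53)/4 = -13 ∈ Z. The polynomial x^2 - x - 13 has discriminant 1 - 4·(-13) = 53, which is not a perfect square in Q (d = 53 is squarefree and ≠ 1), so x^2 - x - 13 is irreducible over Q. It is the minimal polynomial of α.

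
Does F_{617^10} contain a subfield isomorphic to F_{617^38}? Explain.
No: F_{617^38} is not a subfield of F_{617^10}

F_{p^m} embeds in F_{p^n} iff m | n. Here 38 ∤ 10 (since 10 = 0·38 + 10 with remainder 10 ≠ 0), so F_{617^38} is not a subfield of F_{617^10}. Equivalently: if it were, the tower law would give 38 = [F_{617^38}:F_617] dividing [F_{617^10}:F_617] = 10, contradiction.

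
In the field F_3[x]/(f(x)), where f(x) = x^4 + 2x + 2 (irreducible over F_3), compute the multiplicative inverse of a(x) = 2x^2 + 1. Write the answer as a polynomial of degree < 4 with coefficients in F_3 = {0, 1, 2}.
a(x)^(-1) ≡ 2x^3 + 2x + 1 (mod f(x))

Since f is irreducible over F_3, F_3[x]/(f) is a field and a(x) ≠ 0 has an inverse. Apply the extended Euclidean algorithm to f(x) and a(x) in F_3[x]: f(x) = (2x^2 + 2)·a(x) + (2x);  a(x) = (x)·(2x) + (1). The last nonzero remainder is the constant 1 = gcd(f, a) in F_3. Back-substituting through the division chain expresses 1 = s(x)·a(x) + t(x)·f(x) with s(x) ≡ 2x^3 + 2x + 1 (mod f), so a(x)^(-1) ≡ s(x) = 2x^3 + 2x + 1 (mod f). Check: (2x^2 + 1)·(2x^3 + 2x + 1) = x^5 + 2x^2 + 2x + 1 ≡ 1 (mod x^4 + 2x + 2).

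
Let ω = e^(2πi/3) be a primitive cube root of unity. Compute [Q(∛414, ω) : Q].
[Q(∛414, ω) : Q] = 6

[Q(∛414):Q] = 3 (min poly x^3 - 414, irreducible since 414 is not a perfect cube). [Q(ω):Q] = 2 (min poly x^2 + x + 1). Since Q(∛414) ⊂ R and ω ∉ R, we have ω ∉ Q(∛414), so x^2 + x + 1 remains irreducible over Q(∛414) and [Q(∛414, ω) : Q(∛414)] = 2. By the tower law, [Q(∛414, ω) : Q] = 3 · 2 = 6. (In fact Q(∛414, ω) is the splitting field of x^3 - 414 over Q.)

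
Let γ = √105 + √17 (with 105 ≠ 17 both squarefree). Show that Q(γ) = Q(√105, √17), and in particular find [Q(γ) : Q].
[Q(γ) : Q] = 4 (equivalently, Q(γ) = Q(√105, √17))

Obviously Q(γ) ⊆ Q(√105, √17), and [Q(√105, √17):Q] = 4 (since 105, 17 are distinct squarefree integers > 1 with 1785 not a perfect square). To show equality we compute the minimal polynomial of γ. From γ = √105 + √17: γ^2 = 105 + 2√(1785) + 17 = 122 + 2√(1785), so γ^2 - 122 = 2√(1785); squaring, (γ^2 - 122)^2 = 4·1785, i.e. γ^4 - 244γ^2 + 14884 - 7140 = 0, i.e. γ^4 - 244γ^2 + 7744 = 0. So γ is a root of x^4 - 244x^2 + 7744. This polynomial is irreducible over Q: it has no rational root (each ±√105 ± √17 is irrational), and any factorization into two quadratics over Q would force √(1785) ∈ Q (pairing opposite roots) or √105, √17 ∈ Q (other pairings), all impossible. Hence [Q(γ):Q] = 4 = [Q(√105, √17):Q], so Q(γ) = Q(√105, √17).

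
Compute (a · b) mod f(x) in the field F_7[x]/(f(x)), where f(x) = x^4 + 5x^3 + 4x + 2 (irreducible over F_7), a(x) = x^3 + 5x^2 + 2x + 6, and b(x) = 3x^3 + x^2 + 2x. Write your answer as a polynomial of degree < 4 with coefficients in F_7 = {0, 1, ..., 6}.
a · b ≡ 6x^3 + 6x + 5 (mod f(x))

Multiply in F_7[x]: a(x)·b(x) = (x^3 + 5x^2 + 2x + 6)·(3x^3 + x^2 + 2x) = 3x^6 + 2x^5 + 6x^4 + 2x^3 + 3x^2 + 5x. This has degree ≥ 4, so divide by f(x) over F_7: 3x^6 + 2x^5 + 6x^4 + 2x^3 + 3x^2 + 5x = (3x^2 + x + 1)·(x^4 + 5x^3 + 4x + 2) + (6x^3 + 6x + 5). Hence a·b ≡ 6x^3 + 6x + 5 (mod f). (F_7[x]/(f) is a field with 7^4 = 2401 elements since f is irreducible of degree 4.)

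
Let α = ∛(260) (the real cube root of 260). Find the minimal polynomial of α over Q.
m_α(x) = x^3 - 260

α satisfies α^3 = 260, so x^3 - 260 annihilates α. By the rational root test, a rational root p/q (in lowest terms) of x^3 - 260 would satisfy p^3 = 260 q^3, forcing q = 1 and p^3 = 260; but 260 is not a perfect cube, contradiction. A monic cubic over Q with no rational root is irreducible (any nontrivial factorization would include a linear factor). Hence x^3 - 260 is the minimal polynomial of α, and in particular [Q(α):Q] = 3.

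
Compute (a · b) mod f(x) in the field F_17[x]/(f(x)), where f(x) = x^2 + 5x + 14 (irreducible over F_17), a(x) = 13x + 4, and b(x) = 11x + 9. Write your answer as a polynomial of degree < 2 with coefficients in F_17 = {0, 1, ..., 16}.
a · b ≡ 7x + 6 (mod f(x))

Multiply in F_17[x]: a(x)·b(x) = (13x + 4)·(11x + 9) = 7x^2 + 8x + 2. This has degree ≥ 2, so divide by f(x) over F_17: 7x^2 + 8x + 2 = (7)·(x^2 + 5x + 14) + (7x + 6). Hence a·b ≡ 7x + 6 (mod f). (F_17[x]/(f) is a field with 17^2 = 289 elements since f is irreducible of degree 2.)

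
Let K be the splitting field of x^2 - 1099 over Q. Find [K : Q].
[K : Q] = 2

f(x) = x^2 - 1099 factors as (x - √1099)(x + √1099). The splitting field is K = Q(√1099). Since 1099 is squarefree and > 1, it is not a perfect square, so x^2 - 1099 is irreducible over Q and [Q(√1099) : Q] = 2. Hence [K : Q] = 2.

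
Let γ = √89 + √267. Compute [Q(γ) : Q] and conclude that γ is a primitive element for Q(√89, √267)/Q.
[Q(γ) : Q] = 4 (equivalently, Q(γ) = Q(√89, √267))

Obviously Q(γ) ⊆ Q(√89, √267), and [Q(√89, √267):Q] = 4 (since 89, 267 are distinct squarefree integers > 1 with 23763 not a perfect square). To show equality we compute the minimal polynomial of γ. From γ = √89 + √267: γ^2 = 89 + 2√(23763) + 267 = 356 + 2√(23763), so γ^2 - 356 = 2√(23763); squaring, (γ^2 - 356)^2 = 4·23763, i.e. γ^4 - 712γ^2 + 126736 - 95052 = 0, i.e. γ^4 - 712γ^2 + 31684 = 0. So γ is a root of x^4 - 712x^2 + 31684. This polynomial is irreducible over Q: it has no rational root (each ±√89 ± √267 is irrational), and any factorization into two quadratics over Q would force √(23763) ∈ Q (pairing opposite roots) or √89, √267 ∈ Q (other pairings), all impossible. Hence [Q(γ):Q] = 4 = [Q(√89, √267):Q], so Q(γ) = Q(√89, √267).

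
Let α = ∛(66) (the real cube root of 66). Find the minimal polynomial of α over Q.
m_α(x) = x^3 - 66

α satisfies α^3 = 66, so x^3 - 66 annihilates α. By the rational root test, a rational root p/q (in lowest terms) of x^3 - 66 would satisfy p^3 = 66 q^3, forcing q = 1 and p^3 = 66; but 66 is not a perfect cube, contradiction. A monic cubic over Q with no rational root is irreducible (any nontrivial factorization would include a linear factor). Hence x^3 - 66 is the minimal polynomial of α, and in particular [Q(α):Q] = 3.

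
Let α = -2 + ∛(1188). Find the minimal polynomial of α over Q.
m_α(x) = x^3 + 6x^2 + 12x - 1180

Set β = α + 2 = ∛(1188), so β^3 = 1188. Then (α + 2)^3 - 1188 = 0, i.e. α is a root of g(x) = (x + 2)^3 - 1188 = x^3 + 6x^2 + 12x - 1180. Since g(x) = h(x + 2) where h(x) = x^3 - 1188, and h is irreducible over Q (because 1188 is not a perfect cube, so h has no rational root, and a monic cubic with no rational root is irreducible), g is also irreducible (irreducibility is preserved under the substitution x → x + 2). Hence m_α(x) = x^3 + 6x^2 + 12x - 1180.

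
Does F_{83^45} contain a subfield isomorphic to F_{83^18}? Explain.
No: F_{83^18} is not a subfield of F_{83^45}

F_{p^m} embeds in F_{p^n} iff m | n. Here 18 ∤ 45 (since 45 = 2·18 + 9 with remainder 9 ≠ 0), so F_{83^18} is not a subfield of F_{83^45}. Equivalently: if it were, the tower law would give 18 = [F_{83^18}:F_83] dividing [F_{83^45}:F_83] = 45, contradiction.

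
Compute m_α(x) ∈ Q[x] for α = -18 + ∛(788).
m_α(x) = x^3 + 54x^2 + 972x + 5044

Set β = α + 18 = ∛(788), so β^3 = 788. Then (α + 18)^3 - 788 = 0, i.e. α is a root of g(x) = (x + 18)^3 - 788 = x^3 + 54x^2 + 972x + 5044. Since g(x) = h(x + 18) where h(x) = x^3 - 788, and h is irreducible over Q (because 788 is not a perfect cube, so h has no rational root, and a monic cubic with no rational root is irreducible), g is also irreducible (irreducibility is preserved under the substitution x → x + 18). Hence m_α(x) = x^3 + 54x^2 + 972x + 5044.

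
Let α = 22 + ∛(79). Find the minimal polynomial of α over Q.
m_α(x) = x^3 - 66x^2 + 1452x - 10727

Set β = α - 22 = ∛(79), so β^3 = 79. Then (α - 22)^3 - 79 = 0, i.e. α is a root of g(x) = (x - 22)^3 - 79 = x^3 - 66x^2 + 1452x - 10727. Since g(x) = h(x - 22) where h(x) = x^3 - 79, and h is irreducible over Q (because 79 is not a perfect cube, so h has no rational root, and a monic cubic with no rational root is irreducible), g is also irreducible (irreducibility is preserved under the substitution x → x - 22). Hence m_α(x) = x^3 - 66x^2 + 1452x - 10727.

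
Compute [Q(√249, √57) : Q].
[Q(√249, √57) : Q] = 4

[Q(√249):Q] = 2 (min poly x^2 - 249, irreducible since 249 is squarefree > 1). For the top step, suppose √57 ∈ Q(√249), say √57 = c + d√249 with c, d ∈ Q. Squaring: 57 = c^2 + 249d^2 + 2cd√249. Since √249 ∉ Q this forces 2cd = 0. If d = 0 then √57 = c ∈ Q, contradicting 57 squarefree > 1. If c = 0 then 57 = 249d^2, so 249·57 = (249d)^2 is a perfect square in Q — but 249·57 = 14193 is not a perfect square (since 249 and 57 are distinct squarefree integers). Contradiction. Hence √57 ∉ Q(√249), so x^2 - 57 stays irreducible over Q(√249) and [Q(√249, √57) : Q(√249)] = 2. By the tower law, [Q(√249, √57) : Q] = 2 · 2 = 4.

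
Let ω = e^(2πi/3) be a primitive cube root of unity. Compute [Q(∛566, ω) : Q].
[Q(∛566, ω) : Q] = 6

[Q(∛566):Q] = 3 (min poly x^3 - 566, irreducible since 566 is not a perfect cube). [Q(ω):Q] = 2 (min poly x^2 + x + 1). Since Q(∛566) ⊂ R and ω ∉ R, we have ω ∉ Q(∛566), so x^2 + x + 1 remains irreducible over Q(∛566) and [Q(∛566, ω) : Q(∛566)] = 2. By the tower law, [Q(∛566, ω) : Q] = 3 · 2 = 6. (In fact Q(∛566, ω) is the splitting field of x^3 - 566 over Q.)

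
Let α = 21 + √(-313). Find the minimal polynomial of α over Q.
m_α(x) = x^2 - 42x + 754

From α - 21 = √(-313), squaring gives (α - 21)^2 = -313, i.e. α^2 - 42α + 441 = -313, so α^2 - 42α + 754 = 0. The discriminant of x^2 - 42x + 754 is (-42)^2 - 4·(754) = 1764 - 3016 = -1252, and 4·(-313) is not a perfect square in Q since -313 is squarefree and ≠ 1. Hence x^2 - 42x + 754 is irreducible over Q and is the minimal polynomial of α.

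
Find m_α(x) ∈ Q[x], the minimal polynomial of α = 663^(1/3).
m_α(x) = x^3 - 663

α satisfies α^3 = 663, so x^3 - 663 annihilates α. By the rational root test, a rational root p/q (in lowest terms) of x^3 - 663 would satisfy p^3 = 663 q^3, forcing q = 1 and p^3 = 663; but 663 is not a perfect cube, contradiction. A monic cubic over Q with no rational root is irreducible (any nontrivial factorization would include a linear factor). Hence x^3 - 663 is the minimal polynomial of α, and in particular [Q(α):Q] = 3.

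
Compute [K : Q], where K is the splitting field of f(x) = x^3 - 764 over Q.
[K : Q] = 6

The roots of x^3 - 764 are ∛764, ω∛764, ω^2∛764 where ω = e^(2πi/3) is a primitive cube root of unity, so K = Q(∛764, ω). Now [Q(∛764):Q] = 3 (since 764 is not a perfect cube, x^3 - 764 is irreducible) and [Q(ω):Q] = 2. Both 2 and 3 divide [K:Q], and [K:Q] ≤ 3·2 = 6, so [K:Q] = 6. (Equivalently: Q(∛764) ⊂ R but ω ∉ R, so [K : Q(∛764)] = 2.)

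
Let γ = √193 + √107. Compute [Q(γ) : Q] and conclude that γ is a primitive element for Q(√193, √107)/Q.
[Q(γ) : Q] = 4 (equivalently, Q(γ) = Q(√193, √107))

Obviously Q(γ) ⊆ Q(√193, √107), and [Q(√193, √107):Q] = 4 (since 193, 107 are distinct squarefree integers > 1 with 20651 not a perfect square). To show equality we compute the minimal polynomial of γ. From γ = √193 + √107: γ^2 = 193 + 2√(20651) + 107 = 300 + 2√(20651), so γ^2 - 300 = 2√(20651); squaring, (γ^2 - 300)^2 = 4·20651, i.e. γ^4 - 600γ^2 + 90000 - 82604 = 0, i.e. γ^4 - 600γ^2 + 7396 = 0. So γ is a root of x^4 - 600x^2 + 7396. This polynomial is irreducible over Q: it has no rational root (each ±√193 ± √107 is irrational), and any factorization into two quadratics over Q would force √(20651) ∈ Q (pairing opposite roots) or √193, √107 ∈ Q (other pairings), all impossible. Hence [Q(γ):Q] = 4 = [Q(√193, √107):Q], so Q(γ) = Q(√193, √107).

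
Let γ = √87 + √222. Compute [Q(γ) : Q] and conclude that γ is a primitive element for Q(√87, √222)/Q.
[Q(γ) : Q] = 4 (equivalently, Q(γ) = Q(√87, √222))

Obviously Q(γ) ⊆ Q(√87, √222), and [Q(√87, √222):Q] = 4 (since 87, 222 are distinct squarefree integers > 1 with 19314 not a perfect square). To show equality we compute the minimal polynomial of γ. From γ = √87 + √222: γ^2 = 87 + 2√(19314) + 222 = 309 + 2√(19314), so γ^2 - 309 = 2√(19314); squaring, (γ^2 - 309)^2 = 4·19314, i.e. γ^4 - 618γ^2 + 95481 - 77256 = 0, i.e. γ^4 - 618γ^2 + 18225 = 0. So γ is a root of x^4 - 618x^2 + 18225. This polynomial is irreducible over Q: it has no rational root (each ±√87 ± √222 is irrational), and any factorization into two quadratics over Q would force √(19314) ∈ Q (pairing opposite roots) or √87, √222 ∈ Q (other pairings), all impossible. Hence [Q(γ):Q] = 4 = [Q(√87, √222):Q], so Q(γ) = Q(√87, √222).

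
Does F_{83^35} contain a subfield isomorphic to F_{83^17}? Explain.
No: F_{83^17} is not a subfield of F_{83^35}

F_{p^m} embeds in F_{p^n} iff m | n. Here 17 ∤ 35 (since 35 = 2·17 + 1 with remainder 1 ≠ 0), so F_{83^17} is not a subfield of F_{83^35}. Equivalently: if it were, the tower law would give 17 = [F_{83^17}:F_83] dividing [F_{83^35}:F_83] = 35, contradiction.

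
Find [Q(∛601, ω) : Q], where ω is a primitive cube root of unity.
[Q(∛601, ω) : Q] = 6

[Q(∛601):Q] = 3 (min poly x^3 - 601, irreducible since 601 is not a perfect cube). [Q(ω):Q] = 2 (min poly x^2 + x + 1). Since Q(∛601) ⊂ R and ω ∉ R, we have ω ∉ Q(∛601), so x^2 + x + 1 remains irreducible over Q(∛601) and [Q(∛601, ω) : Q(∛601)] = 2. By the tower law, [Q(∛601, ω) : Q] = 3 · 2 = 6. (In fact Q(∛601, ω) is the splitting field of x^3 - 601 over Q.)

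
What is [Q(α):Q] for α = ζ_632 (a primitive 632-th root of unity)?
[Q(α):Q] = 312

The minimal polynomial of ζ_632 over Q is the 632-th cyclotomic polynomial Φ_632(x), which is irreducible over Q and has degree φ(632) = 312. Hence [Q(α):Q] = φ(632) = 312.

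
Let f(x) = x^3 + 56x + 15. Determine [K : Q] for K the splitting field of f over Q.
[K : Q] = 6

By the rational root test, any rational root of the monic integer polynomial f(x) = x^3 + 56x + 15 must be an integer dividing the constant term 15, i.e. one of ±{1, 3, 5, 15}. Evaluating: f(1) = 72, f(-1) = -42, f(3) = 210, f(-3) = -180, f(5) = 420, f(-5) = -390, f(15) = 4230, f(-15) = -4200; none is 0, so f has no rational root and is therefore irreducible over Q (a cubic with no linear factor over a field is irreducible). For an irreducible cubic, the Galois group is A_3 or S_3 according as the discriminant disc(f) = -4a^3 - 27b^2 = -4·(56)^3 - 27·(15)^2 = -708539 is or is not a square in Q. Here disc(f) = -708539 is not a perfect square in Q, so the Galois group of f over Q is not contained in A_3 and must be all of S_3. The splitting field has degree |S_3| = 6 over Q, so [K : Q] = 6.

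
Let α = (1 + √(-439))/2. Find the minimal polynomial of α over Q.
m_α(x) = x^2 - x + 110

From 2α - 1 = √(-439), squaring gives (2α - 1)^2 = -439, i.e. 4α^2 - 4α + 1 = -439, so α^2 - α + (1 + 439)/4 = 0. Since -439 ≡ 1 (mod 4), (1 + 439)/4 = 110 ∈ Z. The polynomial x^2 - x + 110 has discriminant 1 - 4·(110) = -439, which is not a perfect square in Q (d = -439 is squarefree and ≠ 1), so x^2 - x + 110 is irreducible over Q. It is the minimal polynomial of α.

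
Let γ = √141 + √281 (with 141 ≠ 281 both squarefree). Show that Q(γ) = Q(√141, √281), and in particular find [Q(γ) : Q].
[Q(γ) : Q] = 4 (equivalently, Q(γ) = Q(√141, √281))

Obviously Q(γ) ⊆ Q(√141, √281), and [Q(√141, √281):Q] = 4 (since 141, 281 are distinct squarefree integers > 1 with 39621 not a perfect square). To show equality we compute the minimal polynomial of γ. From γ = √141 + √281: γ^2 = 141 + 2√(39621) + 281 = 422 + 2√(39621), so γ^2 - 422 = 2√(39621); squaring, (γ^2 - 422)^2 = 4·39621, i.e. γ^4 - 844γ^2 + 178084 - 158484 = 0, i.e. γ^4 - 844γ^2 + 19600 = 0. So γ is a root of x^4 - 844x^2 + 19600. This polynomial is irreducible over Q: it has no rational root (each ±√141 ± √281 is irrational), and any factorization into two quadratics over Q would force √(39621) ∈ Q (pairing opposite roots) or √141, √281 ∈ Q (other pairings), all impossible. Hence [Q(γ):Q] = 4 = [Q(√141, √281):Q], so Q(γ) = Q(√141, √281).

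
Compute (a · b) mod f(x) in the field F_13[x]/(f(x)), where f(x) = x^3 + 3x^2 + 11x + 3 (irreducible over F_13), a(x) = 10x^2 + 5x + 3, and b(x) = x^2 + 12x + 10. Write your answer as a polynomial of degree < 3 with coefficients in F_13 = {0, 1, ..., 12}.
a · b ≡ 2x^2 + 12x + 5 (mod f(x))

Multiply in F_13[x]: a(x)·b(x) = (10x^2 + 5x + 3)·(x^2 + 12x + 10) = 10x^4 + 8x^3 + 7x^2 + 8x + 4. This has degree ≥ 3, so divide by f(x) over F_13: 10x^4 + 8x^3 + 7x^2 + 8x + 4 = (10x + 4)·(x^3 + 3x^2 + 11x + 3) + (2x^2 + 12x + 5). Hence a·b ≡ 2x^2 + 12x + 5 (mod f). (F_13[x]/(f) is a field with 13^3 = 2197 elements since f is irreducible of degree 3.)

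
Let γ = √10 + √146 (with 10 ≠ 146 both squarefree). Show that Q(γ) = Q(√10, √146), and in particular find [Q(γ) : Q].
[Q(γ) : Q] = 4 (equivalently, Q(γ) = Q(√10, √146))

Obviously Q(γ) ⊆ Q(√10, √146), and [Q(√10, √146):Q] = 4 (since 10, 146 are distinct squarefree integers > 1 with 1460 not a perfect square). To show equality we compute the minimal polynomial of γ. From γ = √10 + √146: γ^2 = 10 + 2√(1460) + 146 = 156 + 2√(1460), so γ^2 - 156 = 2√(1460); squaring, (γ^2 - 156)^2 = 4·1460, i.e. γ^4 - 312γ^2 + 24336 - 5840 = 0, i.e. γ^4 - 312γ^2 + 18496 = 0. So γ is a root of x^4 - 312x^2 + 18496. This polynomial is irreducible over Q: it has no rational root (each ±√10 ± √146 is irrational), and any factorization into two quadratics over Q would force √(1460) ∈ Q (pairing opposite roots) or √10, √146 ∈ Q (other pairings), all impossible. Hence [Q(γ):Q] = 4 = [Q(√10, √146):Q], so Q(γ) = Q(√10, √146).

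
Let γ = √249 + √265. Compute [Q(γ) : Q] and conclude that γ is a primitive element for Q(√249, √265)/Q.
[Q(γ) : Q] = 4 (equivalently, Q(γ) = Q(√249, √265))

Obviously Q(γ) ⊆ Q(√249, √265), and [Q(√249, √265):Q] = 4 (since 249, 265 are distinct squarefree integers > 1 with 65985 not a perfect square). To show equality we compute the minimal polynomial of γ. From γ = √249 + √265: γ^2 = 249 + 2√(65985) + 265 = 514 + 2√(65985), so γ^2 - 514 = 2√(65985); squaring, (γ^2 - 514)^2 = 4·65985, i.e. γ^4 - 1028γ^2 + 264196 - 263940 = 0, i.e. γ^4 - 1028γ^2 + 256 = 0. So γ is a root of x^4 - 1028x^2 + 256. This polynomial is irreducible over Q: it has no rational root (each ±√249 ± √265 is irrational), and any factorization into two quadratics over Q would force √(65985) ∈ Q (pairing opposite roots) or √249, √265 ∈ Q (other pairings), all impossible. Hence [Q(γ):Q] = 4 = [Q(√249, √265):Q], so Q(γ) = Q(√249, √265).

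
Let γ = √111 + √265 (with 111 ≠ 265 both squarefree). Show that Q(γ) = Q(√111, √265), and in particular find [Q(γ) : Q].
[Q(γ) : Q] = 4 (equivalently, Q(γ) = Q(√111, √265))

Obviously Q(γ) ⊆ Q(√111, √265), and [Q(√111, √265):Q] = 4 (since 111, 265 are distinct squarefree integers > 1 with 29415 not a perfect square). To show equality we compute the minimal polynomial of γ. From γ = √111 + √265: γ^2 = 111 + 2√(29415) + 265 = 376 + 2√(29415), so γ^2 - 376 = 2√(29415); squaring, (γ^2 - 376)^2 = 4·29415, i.e. γ^4 - 752γ^2 + 141376 - 117660 = 0, i.e. γ^4 - 752γ^2 + 23716 = 0. So γ is a root of x^4 - 752x^2 + 23716. This polynomial is irreducible over Q: it has no rational root (each ±√111 ± √265 is irrational), and any factorization into two quadratics over Q would force √(29415) ∈ Q (pairing opposite roots) or √111, √265 ∈ Q (other pairings), all impossible. Hence [Q(γ):Q] = 4 = [Q(√111, √265):Q], so Q(γ) = Q(√111, √265).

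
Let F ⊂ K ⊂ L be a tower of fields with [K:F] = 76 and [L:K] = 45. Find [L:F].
[L:F] = 3420

The tower law says that for any tower of field extensions F ⊂ K ⊂ L with finite degrees, [L:F] = [L:K] · [K:F]. Here this gives [L:F] = 45 · 76 = 3420.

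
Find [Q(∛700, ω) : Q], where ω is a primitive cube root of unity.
[Q(∛700, ω) : Q] = 6

[Q(∛700):Q] = 3 (min poly x^3 - 700, irreducible since 700 is not a perfect cube). [Q(ω):Q] = 2 (min poly x^2 + x + 1). Since Q(∛700) ⊂ R and ω ∉ R, we have ω ∉ Q(∛700), so x^2 + x + 1 remains irreducible over Q(∛700) and [Q(∛700, ω) : Q(∛700)] = 2. By the tower law, [Q(∛700, ω) : Q] = 3 · 2 = 6. (In fact Q(∛700, ω) is the splitting field of x^3 - 700 over Q.)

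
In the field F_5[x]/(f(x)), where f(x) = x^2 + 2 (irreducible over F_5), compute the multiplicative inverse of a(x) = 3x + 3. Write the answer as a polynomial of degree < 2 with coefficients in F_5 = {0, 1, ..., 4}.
a(x)^(-1) ≡ x + 4 (mod f(x))

Since f is irreducible over F_5, F_5[x]/(f) is a field and a(x) ≠ 0 has an inverse. Apply the extended Euclidean algorithm to f(x) and a(x) in F_5[x]: f(x) = (2x + 3)·a(x) + (3). The last nonzero remainder is the constant 3 = gcd(f, a) in F_5. Back-substituting through the division chain expresses 3 = s(x)·a(x) + t(x)·f(x) with s(x) ≡ 3x + 2 (mod f), so (3x + 2)·a(x) ≡ 3 (mod f). Multiplying by 3^(-1) ≡ 2 in F_5 gives a(x)^(-1) ≡ 2·(3x + 2) ≡ x + 4 (mod f). Check: (3x + 3)·(x + 4) = 3x^2 + 2 ≡ 1 (mod x^2 + 2).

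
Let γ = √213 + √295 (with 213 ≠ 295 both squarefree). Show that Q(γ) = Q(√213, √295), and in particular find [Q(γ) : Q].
[Q(γ) : Q] = 4 (equivalently, Q(γ) = Q(√213, √295))

Obviously Q(γ) ⊆ Q(√213, √295), and [Q(√213, √295):Q] = 4 (since 213, 295 are distinct squarefree integers > 1 with 62835 not a perfect square). To show equality we compute the minimal polynomial of γ. From γ = √213 + √295: γ^2 = 213 + 2√(62835) + 295 = 508 + 2√(62835), so γ^2 - 508 = 2√(62835); squaring, (γ^2 - 508)^2 = 4·62835, i.e. γ^4 - 1016γ^2 + 258064 - 251340 = 0, i.e. γ^4 - 1016γ^2 + 6724 = 0. So γ is a root of x^4 - 1016x^2 + 6724. This polynomial is irreducible over Q: it has no rational root (each ±√213 ± √295 is irrational), and any factorization into two quadratics over Q would force √(62835) ∈ Q (pairing opposite roots) or √213, √295 ∈ Q (other pairings), all impossible. Hence [Q(γ):Q] = 4 = [Q(√213, √295):Q], so Q(γ) = Q(√213, √295).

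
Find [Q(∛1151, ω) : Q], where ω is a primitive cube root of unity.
[Q(∛1151, ω) : Q] = 6

[Q(∛1151):Q] = 3 (min poly x^3 - 1151, irreducible since 1151 is not a perfect cube). [Q(ω):Q] = 2 (min poly x^2 + x + 1). Since Q(∛1151) ⊂ R and ω ∉ R, we have ω ∉ Q(∛1151), so x^2 + x + 1 remains irreducible over Q(∛1151) and [Q(∛1151, ω) : Q(∛1151)] = 2. By the tower law, [Q(∛1151, ω) : Q] = 3 · 2 = 6. (In fact Q(∛1151, ω) is the splitting field of x^3 - 1151 over Q.)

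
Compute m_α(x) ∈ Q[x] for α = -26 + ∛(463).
m_α(x) = x^3 + 78x^2 + 2028x + 17113

Set β = α + 26 = ∛(463), so β^3 = 463. Then (α + 26)^3 - 463 = 0, i.e. α is a root of g(x) = (x + 26)^3 - 463 = x^3 + 78x^2 + 2028x + 17113. Since g(x) = h(x + 26) where h(x) = x^3 - 463, and h is irreducible over Q (because 463 is not a perfect cube, so h has no rational root, and a monic cubic with no rational root is irreducible), g is also irreducible (irreducibility is preserved under the substitution x → x + 26). Hence m_α(x) = x^3 + 78x^2 + 2028x + 17113.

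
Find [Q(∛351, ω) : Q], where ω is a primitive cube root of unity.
[Q(∛351, ω) : Q] = 6

[Q(∛351):Q] = 3 (min poly x^3 - 351, irreducible since 351 is not a perfect cube). [Q(ω):Q] = 2 (min poly x^2 + x + 1). Since Q(∛351) ⊂ R and ω ∉ R, we have ω ∉ Q(∛351), so x^2 + x + 1 remains irreducible over Q(∛351) and [Q(∛351, ω) : Q(∛351)] = 2. By the tower law, [Q(∛351, ω) : Q] = 3 · 2 = 6. (In fact Q(∛351, ω) is the splitting field of x^3 - 351 over Q.)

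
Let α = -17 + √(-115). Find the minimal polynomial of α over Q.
m_α(x) = x^2 + 34x + 404

From α + 17 = √(-115), squaring gives (α + 17)^2 = -115, i.e. α^2 + 34α + 289 = -115, so α^2 + 34α + 404 = 0. The discriminant of x^2 + 34x + 404 is (34)^2 - 4·(404) = 1156 - 1616 = -460, and 4·(-115) is not a perfect square in Q since -115 is squarefree and ≠ 1. Hence x^2 + 34x + 404 is irreducible over Q and is the minimal polynomial of α.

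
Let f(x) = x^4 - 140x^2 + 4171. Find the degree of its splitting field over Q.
[K : Q] = 4

Solving the quadratic in x^2: x^2 = (140 ± √(140^2 - 4·4171))/2 = (140 ± √2916)/2 = (140 ± 54)/2, giving x^2 = 43 or x^2 = 97. So f(x) = (x^2 - 43)(x^2 - 97) and the roots of f are ±√43, ±√97. Hence the splitting field is K = Q(√43, √97). Since 43 and 97 are distinct squarefree integers > 1, their product 4171 is not a perfect square, so √97 ∉ Q(√43). By the tower law [K:Q] = [Q(√43,√97):Q(√43)] · [Q(√43):Q] = 2 · 2 = 4.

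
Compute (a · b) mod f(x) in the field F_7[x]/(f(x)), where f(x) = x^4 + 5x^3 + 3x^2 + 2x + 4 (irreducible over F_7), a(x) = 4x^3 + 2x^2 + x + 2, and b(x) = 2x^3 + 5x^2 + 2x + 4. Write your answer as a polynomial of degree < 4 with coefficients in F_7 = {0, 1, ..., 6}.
a · b ≡ 3x^3 + 2x^2 + 4x + 5 (mod f(x))

Multiply in F_7[x]: a(x)·b(x) = (4x^3 + 2x^2 + x + 2)·(2x^3 + 5x^2 + 2x + 4) = x^6 + 3x^5 + 6x^4 + x^3 + 6x^2 + x + 1. This has degree ≥ 4, so divide by f(x) over F_7: x^6 + 3x^5 + 6x^4 + x^3 + 6x^2 + x + 1 = (x^2 + 5x + 6)·(x^4 + 5x^3 + 3x^2 + 2x + 4) + (3x^3 + 2x^2 + 4x + 5). Hence a·b ≡ 3x^3 + 2x^2 + 4x + 5 (mod f). (F_7[x]/(f) is a field with 7^4 = 2401 elements since f is irreducible of degree 4.)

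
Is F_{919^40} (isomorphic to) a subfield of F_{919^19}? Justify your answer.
No: F_{919^40} is not a subfield of F_{919^19}

F_{p^m} embeds in F_{p^n} iff m | n. Here 40 ∤ 19 (since 19 = 0·40 + 19 with remainder 19 ≠ 0), so F_{919^40} is not a subfield of F_{919^19}. Equivalently: if it were, the tower law would give 40 = [F_{919^40}:F_919] dividing [F_{919^19}:F_919] = 19, contradiction.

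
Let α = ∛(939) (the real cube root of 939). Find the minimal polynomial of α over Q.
m_α(x) = x^3 - 939

α satisfies α^3 = 939, so x^3 - 939 annihilates α. By the rational root test, a rational root p/q (in lowest terms) of x^3 - 939 would satisfy p^3 = 939 q^3, forcing q = 1 and p^3 = 939; but 939 is not a perfect cube, contradiction. A monic cubic over Q with no rational root is irreducible (any nontrivial factorization would include a linear factor). Hence x^3 - 939 is the minimal polynomial of α, and in particular [Q(α):Q] = 3.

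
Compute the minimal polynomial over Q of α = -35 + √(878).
m_α(x) = x^2 + 70x + 347

From α + 35 = √(878), squaring gives (α + 35)^2 = 878, i.e. α^2 + 70α + 1225 = 878, so α^2 + 70α + 347 = 0. The discriminant of x^2 + 70x + 347 is (70)^2 - 4·(347) = 4900 - 1388 = 3512, and 4·(878) is not a perfect square in Q since 878 is squarefree and ≠ 1. Hence x^2 + 70x + 347 is irreducible over Q and is the minimal polynomial of α.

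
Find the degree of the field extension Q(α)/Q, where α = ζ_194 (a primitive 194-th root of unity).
[Q(α):Q] = 96

The minimal polynomial of ζ_194 over Q is the 194-th cyclotomic polynomial Φ_194(x), which is irreducible over Q and has degree φ(194) = 96. Hence [Q(α):Q] = φ(194) = 96.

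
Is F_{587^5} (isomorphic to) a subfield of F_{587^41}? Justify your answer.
No: F_{587^5} is not a subfield of F_{587^41}

F_{p^m} embeds in F_{p^n} iff m | n. Here 5 ∤ 41 (since 41 = 8·5 + 1 with remainder 1 ≠ 0), so F_{587^5} is not a subfield of F_{587^41}. Equivalently: if it were, the tower law would give 5 = [F_{587^5}:F_587] dividing [F_{587^41}:F_587] = 41, contradiction.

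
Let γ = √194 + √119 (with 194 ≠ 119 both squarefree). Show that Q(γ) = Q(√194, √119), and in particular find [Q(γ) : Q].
[Q(γ) : Q] = 4 (equivalently, Q(γ) = Q(√194, √119))

Obviously Q(γ) ⊆ Q(√194, √119), and [Q(√194, √119):Q] = 4 (since 194, 119 are distinct squarefree integers > 1 with 23086 not a perfect square). To show equality we compute the minimal polynomial of γ. From γ = √194 + √119: γ^2 = 194 + 2√(23086) + 119 = 313 + 2√(23086), so γ^2 - 313 = 2√(23086); squaring, (γ^2 - 313)^2 = 4·23086, i.e. γ^4 - 626γ^2 + 97969 - 92344 = 0, i.e. γ^4 - 626γ^2 + 5625 = 0. So γ is a root of x^4 - 626x^2 + 5625. This polynomial is irreducible over Q: it has no rational root (each ±√194 ± √119 is irrational), and any factorization into two quadratics over Q would force √(23086) ∈ Q (pairing opposite roots) or √194, √119 ∈ Q (other pairings), all impossible. Hence [Q(γ):Q] = 4 = [Q(√194, √119):Q], so Q(γ) = Q(√194, √119).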